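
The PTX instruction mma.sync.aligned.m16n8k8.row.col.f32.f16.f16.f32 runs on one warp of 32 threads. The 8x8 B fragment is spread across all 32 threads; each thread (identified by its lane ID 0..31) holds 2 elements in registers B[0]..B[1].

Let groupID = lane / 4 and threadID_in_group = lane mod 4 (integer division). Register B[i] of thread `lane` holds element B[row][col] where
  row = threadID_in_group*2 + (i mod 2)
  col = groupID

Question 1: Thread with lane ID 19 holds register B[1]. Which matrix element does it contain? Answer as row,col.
7,4

lane 19⇒19/4=4, 19 mod 4=3
i=1  r:2·3+1⇒7  c:4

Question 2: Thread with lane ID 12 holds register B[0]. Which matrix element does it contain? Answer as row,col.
L=12->g=12>>2=3, t=12&3=0
[0]->row 0·2+0=0  col g=3

0,3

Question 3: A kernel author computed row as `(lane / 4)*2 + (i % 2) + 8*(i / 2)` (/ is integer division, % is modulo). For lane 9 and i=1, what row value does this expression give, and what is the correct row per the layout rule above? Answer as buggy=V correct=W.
`(lane / 4)*2 + (i % 2) + 8*(i / 2)`[9,1]->5
9: gid=2,tid=1
[1] (1*2+1,2) = (3,2)
row: 5 vs 3

buggy=5 correct=3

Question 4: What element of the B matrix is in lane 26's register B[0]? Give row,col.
L=26=>grp=26>>2=6, tig=26&3=2
[0]=>row 2·2+0=4  col grp=6

4,6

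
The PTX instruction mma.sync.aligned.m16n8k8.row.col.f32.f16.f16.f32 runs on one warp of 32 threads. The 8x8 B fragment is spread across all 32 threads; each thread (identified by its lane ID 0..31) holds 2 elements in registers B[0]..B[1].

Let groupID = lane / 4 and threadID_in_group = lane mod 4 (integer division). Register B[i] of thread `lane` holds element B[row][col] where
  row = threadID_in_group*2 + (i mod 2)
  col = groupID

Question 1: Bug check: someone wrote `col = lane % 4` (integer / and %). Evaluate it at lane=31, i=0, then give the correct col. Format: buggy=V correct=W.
buggy=3 correct=7

`lane % 4`[31,0]->3
lane 31->31/4=7, 31 mod 4=3
i=0  r:2·3+0->6  c:7
col: 3 vs 7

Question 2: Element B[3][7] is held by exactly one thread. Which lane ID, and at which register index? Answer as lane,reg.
c=7⇒gr=7  r=3⇒th=1,odd=1
L=7*4+1=29  i=1=1

29,1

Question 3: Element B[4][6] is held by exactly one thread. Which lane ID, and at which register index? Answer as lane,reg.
26,0

c=6->g=6  r=4->t=2,b0=0
L=6*4+2=26  i=0=0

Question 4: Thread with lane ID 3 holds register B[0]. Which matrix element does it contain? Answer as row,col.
6,0

lane 3: G=0 (3/4), T=3 (3%4)
i=0: r=3*2+0=6, c=G=0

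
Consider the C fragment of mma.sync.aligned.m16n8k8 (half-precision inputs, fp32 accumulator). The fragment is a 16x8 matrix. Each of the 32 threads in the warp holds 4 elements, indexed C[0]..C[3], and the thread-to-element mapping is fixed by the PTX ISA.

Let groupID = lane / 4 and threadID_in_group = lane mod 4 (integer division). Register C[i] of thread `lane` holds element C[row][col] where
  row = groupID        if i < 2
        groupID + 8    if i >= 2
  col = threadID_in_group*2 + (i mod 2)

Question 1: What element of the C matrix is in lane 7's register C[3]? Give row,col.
9,7

lane 7→7/4=1, 7 mod 4=3
i=3  r:1+8→9  c:2·3+1→7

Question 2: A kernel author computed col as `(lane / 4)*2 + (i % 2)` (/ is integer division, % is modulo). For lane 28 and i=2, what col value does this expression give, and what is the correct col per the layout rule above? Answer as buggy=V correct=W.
buggy=14 correct=0

`(lane / 4)*2 + (i % 2)`[28,2]→14
L=28→G=28>>2=7, T=28&3=0
[2]→row 7+8=15  col 0·2+0=0
col: 14 vs 0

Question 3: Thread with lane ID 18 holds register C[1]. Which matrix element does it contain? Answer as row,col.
18: gr=4,th=2
[1] (4+0,2*2+1) = (4,5)

4,5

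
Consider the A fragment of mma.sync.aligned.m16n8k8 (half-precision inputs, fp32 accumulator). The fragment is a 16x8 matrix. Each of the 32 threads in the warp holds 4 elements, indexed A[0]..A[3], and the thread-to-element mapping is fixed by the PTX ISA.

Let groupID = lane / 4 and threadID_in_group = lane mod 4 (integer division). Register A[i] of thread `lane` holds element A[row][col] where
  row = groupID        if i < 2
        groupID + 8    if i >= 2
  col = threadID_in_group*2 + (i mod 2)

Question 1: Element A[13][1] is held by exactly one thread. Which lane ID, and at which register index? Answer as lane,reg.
r: 13->gid=5,r8=1  c: 1->tid=0,i&1=1
L=5*4+0=20  i=1*2+1=3

20,3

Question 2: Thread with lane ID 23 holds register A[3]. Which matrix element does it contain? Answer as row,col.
23: gid=5,tid=3
[3] (5+8,3*2+1) = (13,7)

13,7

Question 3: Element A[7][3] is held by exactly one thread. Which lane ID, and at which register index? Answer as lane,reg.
29,1

r=7→G=7,rhi=0  c=3→T=1,p=1
L=7*4+1=29  i=0*2+1=1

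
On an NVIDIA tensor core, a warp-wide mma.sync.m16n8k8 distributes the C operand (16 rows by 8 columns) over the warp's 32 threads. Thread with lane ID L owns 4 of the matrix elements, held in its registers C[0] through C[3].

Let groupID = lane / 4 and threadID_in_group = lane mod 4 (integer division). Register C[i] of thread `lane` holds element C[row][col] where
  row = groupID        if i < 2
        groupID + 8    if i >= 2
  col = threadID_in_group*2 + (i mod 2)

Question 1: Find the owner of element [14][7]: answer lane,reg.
27,3

r=14⇒gr=6,Rb=1  c=7⇒th=3,odd=1
L=6*4+3=27  i=1*2+1=3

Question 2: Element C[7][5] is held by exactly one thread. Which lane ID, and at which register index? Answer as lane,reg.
r=7->g=7,rb=0  c=5->t=2,b0=1
L=7*4+2=30  i=0*2+1=1

30,1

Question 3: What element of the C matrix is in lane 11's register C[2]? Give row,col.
10,6

lane 11⇒11/4=2, 11 mod 4=3
i=2  r:2+8⇒10  c:2·3+0⇒6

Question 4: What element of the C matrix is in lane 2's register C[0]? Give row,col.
lane 2->2/4=0, 2 mod 4=2
i=0  r:0+0->0  c:2·2+0->4

0,4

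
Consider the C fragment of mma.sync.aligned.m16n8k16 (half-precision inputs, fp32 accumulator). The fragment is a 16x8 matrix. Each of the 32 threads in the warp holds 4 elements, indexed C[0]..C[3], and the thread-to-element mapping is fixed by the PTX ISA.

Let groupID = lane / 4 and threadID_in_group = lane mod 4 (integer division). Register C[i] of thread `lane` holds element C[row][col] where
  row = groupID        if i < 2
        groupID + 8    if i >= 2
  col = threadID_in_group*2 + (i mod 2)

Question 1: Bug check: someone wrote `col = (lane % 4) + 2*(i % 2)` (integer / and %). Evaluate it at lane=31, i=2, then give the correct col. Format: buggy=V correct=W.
`(lane % 4) + 2*(i % 2)`[31,2]⇒3
L=31⇒gr=31>>2=7, th=31&3=3
[2]⇒row 7+8=15  col 3·2+0=6
col: 3 vs 6

buggy=3 correct=6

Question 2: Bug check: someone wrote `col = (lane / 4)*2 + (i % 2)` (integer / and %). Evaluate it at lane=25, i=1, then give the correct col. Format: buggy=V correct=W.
`(lane / 4)*2 + (i % 2)`[25,1]→13
25: G=6,T=1
[1] (6+0,1*2+1) = (6,3)
col: 13 vs 3

buggy=13 correct=3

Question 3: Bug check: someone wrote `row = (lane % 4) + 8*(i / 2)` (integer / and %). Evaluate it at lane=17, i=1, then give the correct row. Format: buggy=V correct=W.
buggy=1 correct=4

`(lane % 4) + 8*(i / 2)`[17,1]→1
lane 17→17/4=4, 17 mod 4=1
i=1  r:4+0→4  c:2·1+1→3
row: 1 vs 4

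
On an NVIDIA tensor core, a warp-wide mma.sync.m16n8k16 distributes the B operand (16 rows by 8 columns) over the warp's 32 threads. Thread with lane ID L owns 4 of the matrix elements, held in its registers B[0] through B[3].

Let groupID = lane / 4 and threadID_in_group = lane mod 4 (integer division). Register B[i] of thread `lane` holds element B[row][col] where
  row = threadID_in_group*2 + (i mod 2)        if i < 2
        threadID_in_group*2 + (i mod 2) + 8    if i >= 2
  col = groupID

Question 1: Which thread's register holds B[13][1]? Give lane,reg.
6,3

c:1=>grp=1  r:13=>rB=1,tig=2,lo=1
L=1*4+2=6  i=1*2+1=3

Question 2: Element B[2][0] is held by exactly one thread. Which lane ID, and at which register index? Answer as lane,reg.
1,0

c=0->g=0  r=2->rb=0,t=1,b0=0
L=0*4+1=1  i=0*2+0=0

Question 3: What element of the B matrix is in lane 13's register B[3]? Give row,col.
11,3

lane 13->13/4=3, 13 mod 4=1
i=3  r:2·1+1+8->11  c:3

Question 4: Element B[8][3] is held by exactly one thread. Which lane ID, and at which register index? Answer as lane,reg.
12,2

c=3⇒gr=3  r=8⇒Rb=1,th=0,odd=0
L=3*4+0=12  i=1*2+0=2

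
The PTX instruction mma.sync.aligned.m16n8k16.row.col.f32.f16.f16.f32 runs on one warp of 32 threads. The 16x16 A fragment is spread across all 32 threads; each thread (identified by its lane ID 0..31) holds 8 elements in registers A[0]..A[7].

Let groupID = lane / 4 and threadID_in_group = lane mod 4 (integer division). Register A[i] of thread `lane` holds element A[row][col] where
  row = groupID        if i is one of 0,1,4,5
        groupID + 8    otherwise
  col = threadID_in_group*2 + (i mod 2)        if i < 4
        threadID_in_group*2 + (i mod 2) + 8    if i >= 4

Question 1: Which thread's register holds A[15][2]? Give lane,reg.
29,2

r: 15->gid=7,r8=1  c: 2->c8=0,tid=1,i&1=0
L=7*4+1=29  i=0*4+1*2+0=2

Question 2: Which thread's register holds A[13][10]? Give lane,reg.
21,6

r=13→G=5,rhi=1  c=10→chi=1,T=1,p=0
L=5*4+1=21  i=1*4+1*2+0=6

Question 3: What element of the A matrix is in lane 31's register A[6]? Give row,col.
15,14

L=31->gid=31>>2=7, tid=31&3=3
[6]->row 7+8=15  col 3·2+0+8=14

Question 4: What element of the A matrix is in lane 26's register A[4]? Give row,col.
6,12

lane 26⇒26/4=6, 26 mod 4=2
i=4  r:6+0⇒6  c:2·2+0+8⇒12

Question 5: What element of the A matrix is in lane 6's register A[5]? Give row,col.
lane 6→6/4=1, 6 mod 4=2
i=5  r:1+0→1  c:2·2+1+8→13

1,13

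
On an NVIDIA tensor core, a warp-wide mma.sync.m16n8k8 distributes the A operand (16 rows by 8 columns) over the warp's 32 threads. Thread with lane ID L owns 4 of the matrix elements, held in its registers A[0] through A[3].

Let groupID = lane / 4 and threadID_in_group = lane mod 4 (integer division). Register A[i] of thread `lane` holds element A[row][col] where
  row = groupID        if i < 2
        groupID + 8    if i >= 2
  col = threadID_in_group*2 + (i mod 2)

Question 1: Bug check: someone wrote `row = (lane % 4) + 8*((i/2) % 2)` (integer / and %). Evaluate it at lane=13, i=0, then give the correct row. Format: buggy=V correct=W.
buggy=1 correct=3

`(lane % 4) + 8*((i/2) % 2)`[13,0]->1
L=13->g=13>>2=3, t=13&3=1
[0]->row 3+0=3  col 1·2+0=2
row: 1 vs 3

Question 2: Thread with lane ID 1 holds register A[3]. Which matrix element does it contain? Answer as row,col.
lane 1: gid=0 (1/4), tid=1 (1%4)
i=3: r=0+8=8, c=1*2+1=3

8,3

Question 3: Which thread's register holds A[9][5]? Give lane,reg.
6,3

r: 9->gid=1,r8=1  c: 5->tid=2,i&1=1
L=1*4+2=6  i=1*2+1=3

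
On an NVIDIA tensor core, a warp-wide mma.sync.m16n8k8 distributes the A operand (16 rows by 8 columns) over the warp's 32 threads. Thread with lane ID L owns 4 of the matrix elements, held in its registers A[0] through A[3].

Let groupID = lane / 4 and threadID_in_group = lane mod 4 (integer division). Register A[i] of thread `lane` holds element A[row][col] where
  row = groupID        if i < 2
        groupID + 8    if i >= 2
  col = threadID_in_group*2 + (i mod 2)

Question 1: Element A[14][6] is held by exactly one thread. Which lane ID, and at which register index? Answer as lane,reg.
r=14->g=6,rb=1  c=6->t=3,b0=0
L=6*4+3=27  i=1*2+0=2

27,2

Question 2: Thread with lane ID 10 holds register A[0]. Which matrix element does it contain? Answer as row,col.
10: grp=2,tig=2
[0] (2+0,2*2+0) = (2,4)

2,4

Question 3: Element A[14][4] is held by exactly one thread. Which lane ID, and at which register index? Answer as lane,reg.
26,2

r:14=>grp=6,rB=1  c:4=>tig=2,lo=0
L=6*4+2=26  i=1*2+0=2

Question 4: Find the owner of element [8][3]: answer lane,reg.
r:8=>grp=0,rB=1  c:3=>tig=1,lo=1
L=0*4+1=1  i=1*2+1=3

1,3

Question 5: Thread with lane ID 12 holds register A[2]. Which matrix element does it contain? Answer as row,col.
11,0

lane 12->12/4=3, 12 mod 4=0
i=2  r:3+8->11  c:2·0+0->0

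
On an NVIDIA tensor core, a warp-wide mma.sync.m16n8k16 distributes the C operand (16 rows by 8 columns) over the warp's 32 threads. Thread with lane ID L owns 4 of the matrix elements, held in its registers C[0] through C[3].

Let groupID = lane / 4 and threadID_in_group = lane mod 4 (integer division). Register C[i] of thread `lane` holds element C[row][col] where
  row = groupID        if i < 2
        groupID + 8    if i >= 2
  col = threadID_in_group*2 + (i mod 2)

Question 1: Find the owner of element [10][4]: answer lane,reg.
10,2

r=10->g=2,rb=1  c=4->t=2,b0=0
L=2*4+2=10  i=1*2+0=2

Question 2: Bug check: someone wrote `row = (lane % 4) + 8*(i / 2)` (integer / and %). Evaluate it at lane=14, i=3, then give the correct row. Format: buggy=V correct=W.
buggy=10 correct=11

`(lane % 4) + 8*(i / 2)`[14,3]->10
lane 14->14/4=3, 14 mod 4=2
i=3  r:3+8->11  c:2·2+1->5
row: 10 vs 11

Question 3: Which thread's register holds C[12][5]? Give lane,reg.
18,3

r=12⇒gr=4,Rb=1  c=5⇒th=2,odd=1
L=4*4+2=18  i=1*2+1=3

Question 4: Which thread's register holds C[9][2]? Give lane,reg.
r: 9->gid=1,r8=1  c: 2->tid=1,i&1=0
L=1*4+1=5  i=1*2+0=2

5,2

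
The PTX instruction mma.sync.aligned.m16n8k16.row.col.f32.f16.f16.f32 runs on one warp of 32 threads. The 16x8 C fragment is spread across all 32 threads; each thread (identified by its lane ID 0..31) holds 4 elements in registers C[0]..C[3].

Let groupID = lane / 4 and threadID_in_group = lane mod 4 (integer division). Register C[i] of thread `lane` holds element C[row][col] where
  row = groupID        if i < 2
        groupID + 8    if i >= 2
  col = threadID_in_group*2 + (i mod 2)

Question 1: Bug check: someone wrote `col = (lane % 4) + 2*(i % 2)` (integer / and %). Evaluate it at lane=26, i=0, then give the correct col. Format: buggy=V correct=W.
buggy=2 correct=4

`(lane % 4) + 2*(i % 2)`[26,0]->2
L=26->gid=26>>2=6, tid=26&3=2
[0]->row 6+0=6  col 2·2+0=4
col: 2 vs 4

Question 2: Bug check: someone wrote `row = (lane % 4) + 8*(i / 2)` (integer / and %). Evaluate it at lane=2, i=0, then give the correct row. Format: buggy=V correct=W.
buggy=2 correct=0

`(lane % 4) + 8*(i / 2)`[2,0]⇒2
lane 2: gr=0 (2/4), th=2 (2%4)
i=0: r=0+0=0, c=2*2+0=4
row: 2 vs 0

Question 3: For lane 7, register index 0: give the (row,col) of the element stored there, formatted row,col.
1,6

7: gid=1,tid=3
[0] (1+0,3*2+0) = (1,6)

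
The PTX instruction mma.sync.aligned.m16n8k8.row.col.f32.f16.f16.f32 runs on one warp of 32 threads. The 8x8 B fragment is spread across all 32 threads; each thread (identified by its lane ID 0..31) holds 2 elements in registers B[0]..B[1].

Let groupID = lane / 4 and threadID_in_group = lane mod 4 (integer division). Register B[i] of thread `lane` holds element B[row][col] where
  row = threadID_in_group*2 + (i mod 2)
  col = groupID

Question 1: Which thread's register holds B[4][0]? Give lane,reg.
c: 0->gid=0  r: 4->tid=2,i&1=0
L=0*4+2=2  i=0=0

2,0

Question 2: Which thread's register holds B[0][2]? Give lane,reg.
8,0

c=2⇒gr=2  r=0⇒th=0,odd=0
L=2*4+0=8  i=0=0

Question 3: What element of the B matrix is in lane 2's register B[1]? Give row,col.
5,0

lane 2→2/4=0, 2 mod 4=2
i=1  r:2·2+1→5  c:0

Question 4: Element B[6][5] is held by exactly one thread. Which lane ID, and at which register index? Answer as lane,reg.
23,0

c=5→G=5  r=6→T=3,p=0
L=5*4+3=23  i=0=0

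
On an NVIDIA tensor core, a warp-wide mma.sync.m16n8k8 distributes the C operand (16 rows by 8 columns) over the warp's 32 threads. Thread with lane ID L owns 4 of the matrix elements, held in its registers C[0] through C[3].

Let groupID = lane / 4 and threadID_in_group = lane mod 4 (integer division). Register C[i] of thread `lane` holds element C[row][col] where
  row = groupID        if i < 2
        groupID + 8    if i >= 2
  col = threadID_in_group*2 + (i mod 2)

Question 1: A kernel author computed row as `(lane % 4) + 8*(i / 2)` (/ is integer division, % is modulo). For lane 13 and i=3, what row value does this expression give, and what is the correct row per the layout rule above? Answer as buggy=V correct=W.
buggy=9 correct=11

`(lane % 4) + 8*(i / 2)`[13,3]→9
13: G=3,T=1
[3] (3+8,1*2+1) = (11,3)
row: 9 vs 11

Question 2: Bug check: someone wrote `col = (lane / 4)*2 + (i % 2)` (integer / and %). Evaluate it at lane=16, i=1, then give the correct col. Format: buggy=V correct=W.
`(lane / 4)*2 + (i % 2)`[16,1]→9
lane 16: G=4 (16/4), T=0 (16%4)
i=1: r=4+0=4, c=0*2+1=1
col: 9 vs 1

buggy=9 correct=1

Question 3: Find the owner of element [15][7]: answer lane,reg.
31,3

r=15->g=7,rb=1  c=7->t=3,b0=1
L=7*4+3=31  i=1*2+1=3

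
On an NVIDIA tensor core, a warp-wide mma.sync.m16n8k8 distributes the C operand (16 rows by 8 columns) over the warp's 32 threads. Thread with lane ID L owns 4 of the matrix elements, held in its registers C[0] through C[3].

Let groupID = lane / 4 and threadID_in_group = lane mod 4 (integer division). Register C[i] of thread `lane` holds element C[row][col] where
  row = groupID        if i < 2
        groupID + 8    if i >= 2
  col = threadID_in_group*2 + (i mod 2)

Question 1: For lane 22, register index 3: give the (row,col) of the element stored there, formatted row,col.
lane 22->22/4=5, 22 mod 4=2
i=3  r:5+8->13  c:2·2+1->5

13,5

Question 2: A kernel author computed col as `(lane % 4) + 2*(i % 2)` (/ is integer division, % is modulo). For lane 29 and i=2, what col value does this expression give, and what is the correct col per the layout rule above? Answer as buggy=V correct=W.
buggy=1 correct=2

`(lane % 4) + 2*(i % 2)`[29,2]->1
lane 29->29/4=7, 29 mod 4=1
i=2  r:7+8->15  c:2·1+0->2
col: 1 vs 2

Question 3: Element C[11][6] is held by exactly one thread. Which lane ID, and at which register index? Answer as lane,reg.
r:11=>grp=3,rB=1  c:6=>tig=3,lo=0
L=3*4+3=15  i=1*2+0=2

15,2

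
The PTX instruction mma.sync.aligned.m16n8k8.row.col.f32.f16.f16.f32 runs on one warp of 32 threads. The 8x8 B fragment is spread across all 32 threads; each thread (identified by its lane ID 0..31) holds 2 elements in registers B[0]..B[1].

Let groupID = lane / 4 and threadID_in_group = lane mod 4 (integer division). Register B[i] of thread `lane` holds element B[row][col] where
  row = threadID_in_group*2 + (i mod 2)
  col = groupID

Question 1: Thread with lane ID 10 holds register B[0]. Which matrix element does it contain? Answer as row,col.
lane 10⇒10/4=2, 10 mod 4=2
i=0  r:2·2+0⇒4  c:2

4,2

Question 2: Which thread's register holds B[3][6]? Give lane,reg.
25,1

c=6->g=6  r=3->t=1,b0=1
L=6*4+1=25  i=1=1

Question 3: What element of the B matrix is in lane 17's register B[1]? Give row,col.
3,4

lane 17: g=4 (17/4), t=1 (17%4)
i=1: r=1*2+1=3, c=g=4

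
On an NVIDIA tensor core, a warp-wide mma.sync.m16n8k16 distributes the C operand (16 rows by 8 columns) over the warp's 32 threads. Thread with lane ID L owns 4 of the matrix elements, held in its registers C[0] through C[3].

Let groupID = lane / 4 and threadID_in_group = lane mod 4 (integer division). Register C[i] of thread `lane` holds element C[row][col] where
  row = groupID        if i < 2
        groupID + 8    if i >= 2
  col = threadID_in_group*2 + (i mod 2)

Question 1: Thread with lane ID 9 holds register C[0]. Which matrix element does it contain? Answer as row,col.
9: g=2,t=1
[0] (2+0,1*2+0) = (2,2)

2,2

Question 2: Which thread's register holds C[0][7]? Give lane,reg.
3,1

r: 0->gid=0,r8=0  c: 7->tid=3,i&1=1
L=0*4+3=3  i=0*2+1=1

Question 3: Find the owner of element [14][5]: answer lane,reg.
r=14⇒gr=6,Rb=1  c=5⇒th=2,odd=1
L=6*4+2=26  i=1*2+1=3

26,3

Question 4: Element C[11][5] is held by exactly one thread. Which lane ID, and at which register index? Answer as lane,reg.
r=11⇒gr=3,Rb=1  c=5⇒th=2,odd=1
L=3*4+2=14  i=1*2+1=3

14,3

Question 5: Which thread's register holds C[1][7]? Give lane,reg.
7,1

r=1→G=1,rhi=0  c=7→T=3,p=1
L=1*4+3=7  i=0*2+1=1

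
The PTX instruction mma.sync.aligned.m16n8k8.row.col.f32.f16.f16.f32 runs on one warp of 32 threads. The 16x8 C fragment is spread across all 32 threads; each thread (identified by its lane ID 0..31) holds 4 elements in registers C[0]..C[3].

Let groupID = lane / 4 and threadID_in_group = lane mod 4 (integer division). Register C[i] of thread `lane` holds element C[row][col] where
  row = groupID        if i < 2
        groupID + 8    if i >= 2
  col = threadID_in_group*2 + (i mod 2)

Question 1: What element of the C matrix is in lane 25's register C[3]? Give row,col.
lane 25: gid=6 (25/4), tid=1 (25%4)
i=3: r=6+8=14, c=1*2+1=3

14,3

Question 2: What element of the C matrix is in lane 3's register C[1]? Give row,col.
0,7

lane 3⇒3/4=0, 3 mod 4=3
i=1  r:0+0⇒0  c:2·3+1⇒7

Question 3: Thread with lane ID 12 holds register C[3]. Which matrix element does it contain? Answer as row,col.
lane 12->12/4=3, 12 mod 4=0
i=3  r:3+8->11  c:2·0+1->1

11,1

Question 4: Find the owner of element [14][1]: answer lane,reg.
24,3

r=14->g=6,rb=1  c=1->t=0,b0=1
L=6*4+0=24  i=1*2+1=3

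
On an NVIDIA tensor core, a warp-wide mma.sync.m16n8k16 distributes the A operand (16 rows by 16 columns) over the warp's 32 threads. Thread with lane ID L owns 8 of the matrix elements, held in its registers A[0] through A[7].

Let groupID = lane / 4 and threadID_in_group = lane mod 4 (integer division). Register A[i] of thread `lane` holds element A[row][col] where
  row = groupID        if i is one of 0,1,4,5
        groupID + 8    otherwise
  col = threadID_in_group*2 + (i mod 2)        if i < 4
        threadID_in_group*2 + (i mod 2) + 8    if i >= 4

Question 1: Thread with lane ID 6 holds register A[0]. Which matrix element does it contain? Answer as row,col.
lane 6: grp=1 (6/4), tig=2 (6%4)
i=0: r=1+0=1, c=2*2+0+0=4

1,4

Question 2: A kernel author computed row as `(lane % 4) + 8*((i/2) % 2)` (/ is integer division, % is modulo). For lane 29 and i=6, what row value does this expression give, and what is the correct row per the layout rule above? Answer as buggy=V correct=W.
`(lane % 4) + 8*((i/2) % 2)`[29,6]->9
L=29->g=29>>2=7, t=29&3=1
[6]->row 7+8=15  col 1·2+0+8=10
row: 9 vs 15

buggy=9 correct=15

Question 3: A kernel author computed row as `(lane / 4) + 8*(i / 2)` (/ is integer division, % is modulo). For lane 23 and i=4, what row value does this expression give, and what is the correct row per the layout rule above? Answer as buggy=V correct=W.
buggy=21 correct=5

`(lane / 4) + 8*(i / 2)`[23,4]->21
lane 23: g=5 (23/4), t=3 (23%4)
i=4: r=5+0=5, c=3*2+0+8=14
row: 21 vs 5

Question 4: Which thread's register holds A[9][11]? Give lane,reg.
r: 9->gid=1,r8=1  c: 11->c8=1,tid=1,i&1=1
L=1*4+1=5  i=1*4+1*2+1=7

5,7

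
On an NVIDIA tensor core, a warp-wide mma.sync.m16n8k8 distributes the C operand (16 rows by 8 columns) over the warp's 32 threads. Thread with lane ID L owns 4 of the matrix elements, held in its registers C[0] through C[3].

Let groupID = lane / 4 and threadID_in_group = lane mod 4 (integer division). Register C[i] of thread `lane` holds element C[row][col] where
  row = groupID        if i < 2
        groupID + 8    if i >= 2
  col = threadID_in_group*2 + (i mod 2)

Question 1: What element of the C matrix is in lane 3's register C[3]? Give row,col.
8,7

3: grp=0,tig=3
[3] (0+8,3*2+1) = (8,7)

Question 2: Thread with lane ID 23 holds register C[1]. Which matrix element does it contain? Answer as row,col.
5,7

lane 23: G=5 (23/4), T=3 (23%4)
i=1: r=5+0=5, c=3*2+1=7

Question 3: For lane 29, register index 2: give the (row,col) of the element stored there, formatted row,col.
lane 29: gr=7 (29/4), th=1 (29%4)
i=2: r=7+8=15, c=1*2+0=2

15,2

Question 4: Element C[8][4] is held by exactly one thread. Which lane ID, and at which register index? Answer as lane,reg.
r=8->g=0,rb=1  c=4->t=2,b0=0
L=0*4+2=2  i=1*2+0=2

2,2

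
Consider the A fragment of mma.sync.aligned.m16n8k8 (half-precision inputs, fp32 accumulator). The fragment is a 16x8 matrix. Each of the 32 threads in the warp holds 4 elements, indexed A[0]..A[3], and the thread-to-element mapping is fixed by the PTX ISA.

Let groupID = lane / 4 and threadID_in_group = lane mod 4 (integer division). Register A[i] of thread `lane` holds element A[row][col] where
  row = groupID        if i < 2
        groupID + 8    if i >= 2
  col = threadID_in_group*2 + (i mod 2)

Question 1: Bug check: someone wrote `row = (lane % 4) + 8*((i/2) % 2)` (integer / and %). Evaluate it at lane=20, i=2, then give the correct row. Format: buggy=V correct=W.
buggy=8 correct=13

`(lane % 4) + 8*((i/2) % 2)`[20,2]=>8
lane 20=>20/4=5, 20 mod 4=0
i=2  r:5+8=>13  c:2·0+0=>0
row: 8 vs 13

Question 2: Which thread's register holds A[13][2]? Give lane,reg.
r=13→G=5,rhi=1  c=2→T=1,p=0
L=5*4+1=21  i=1*2+0=2

21,2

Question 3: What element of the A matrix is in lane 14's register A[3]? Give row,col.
lane 14->14/4=3, 14 mod 4=2
i=3  r:3+8->11  c:2·2+1->5

11,5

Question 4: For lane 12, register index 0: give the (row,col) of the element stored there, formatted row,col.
3,0

lane 12: gr=3 (12/4), th=0 (12%4)
i=0: r=3+0=3, c=0*2+0=0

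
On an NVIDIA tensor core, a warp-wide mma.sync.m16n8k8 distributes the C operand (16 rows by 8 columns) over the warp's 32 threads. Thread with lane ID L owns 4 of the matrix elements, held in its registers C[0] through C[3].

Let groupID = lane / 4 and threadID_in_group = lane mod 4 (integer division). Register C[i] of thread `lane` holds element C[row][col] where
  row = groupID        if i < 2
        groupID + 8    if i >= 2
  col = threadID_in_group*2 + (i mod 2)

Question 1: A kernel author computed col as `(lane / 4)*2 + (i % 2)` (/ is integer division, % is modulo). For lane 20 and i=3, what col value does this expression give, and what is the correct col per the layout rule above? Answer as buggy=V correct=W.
buggy=11 correct=1

`(lane / 4)*2 + (i % 2)`[20,3]->11
lane 20: gid=5 (20/4), tid=0 (20%4)
i=3: r=5+8=13, c=0*2+1=1
col: 11 vs 1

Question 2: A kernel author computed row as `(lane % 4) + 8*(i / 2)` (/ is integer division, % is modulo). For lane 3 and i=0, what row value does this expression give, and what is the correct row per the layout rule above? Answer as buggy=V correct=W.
`(lane % 4) + 8*(i / 2)`[3,0]→3
3: G=0,T=3
[0] (0+0,3*2+0) = (0,6)
row: 3 vs 0

buggy=3 correct=0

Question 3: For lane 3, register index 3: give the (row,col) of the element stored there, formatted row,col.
8,7

lane 3: g=0 (3/4), t=3 (3%4)
i=3: r=0+8=8, c=3*2+1=7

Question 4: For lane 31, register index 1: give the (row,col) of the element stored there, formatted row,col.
7,7

lane 31->31/4=7, 31 mod 4=3
i=1  r:7+0->7  c:2·3+1->7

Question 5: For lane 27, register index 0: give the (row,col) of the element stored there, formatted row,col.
6,6

lane 27: grp=6 (27/4), tig=3 (27%4)
i=0: r=6+0=6, c=3*2+0=6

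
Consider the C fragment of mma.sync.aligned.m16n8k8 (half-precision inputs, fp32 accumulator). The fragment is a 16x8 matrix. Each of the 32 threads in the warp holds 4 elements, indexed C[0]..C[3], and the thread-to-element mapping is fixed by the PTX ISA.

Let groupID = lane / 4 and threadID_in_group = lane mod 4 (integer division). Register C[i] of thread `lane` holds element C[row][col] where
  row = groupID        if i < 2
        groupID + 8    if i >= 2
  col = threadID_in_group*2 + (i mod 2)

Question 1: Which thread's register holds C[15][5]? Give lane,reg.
30,3

r:15=>grp=7,rB=1  c:5=>tig=2,lo=1
L=7*4+2=30  i=1*2+1=3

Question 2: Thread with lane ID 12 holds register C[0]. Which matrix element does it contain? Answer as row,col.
L=12->g=12>>2=3, t=12&3=0
[0]->row 3+0=3  col 0·2+0=0

3,0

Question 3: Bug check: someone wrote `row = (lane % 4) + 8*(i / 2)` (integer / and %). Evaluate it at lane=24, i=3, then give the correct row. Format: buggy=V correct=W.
buggy=8 correct=14

`(lane % 4) + 8*(i / 2)`[24,3]→8
24: G=6,T=0
[3] (6+8,0*2+1) = (14,1)
row: 8 vs 14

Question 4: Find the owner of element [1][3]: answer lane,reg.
5,1

r:1=>grp=1,rB=0  c:3=>tig=1,lo=1
L=1*4+1=5  i=0*2+1=1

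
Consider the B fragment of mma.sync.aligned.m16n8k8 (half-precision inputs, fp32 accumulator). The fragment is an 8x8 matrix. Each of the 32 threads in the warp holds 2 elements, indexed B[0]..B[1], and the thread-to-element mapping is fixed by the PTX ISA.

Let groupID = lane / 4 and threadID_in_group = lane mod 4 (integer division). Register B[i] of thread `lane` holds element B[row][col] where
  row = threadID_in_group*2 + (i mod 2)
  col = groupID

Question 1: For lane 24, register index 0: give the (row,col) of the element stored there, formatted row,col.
L=24->g=24>>2=6, t=24&3=0
[0]->row 0·2+0=0  col g=6

0,6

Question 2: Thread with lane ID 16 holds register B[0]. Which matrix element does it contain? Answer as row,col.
0,4

lane 16=>16/4=4, 16 mod 4=0
i=0  r:2·0+0=>0  c:4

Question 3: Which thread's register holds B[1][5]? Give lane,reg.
20,1

c: 5->gid=5  r: 1->tid=0,i&1=1
L=5*4+0=20  i=1=1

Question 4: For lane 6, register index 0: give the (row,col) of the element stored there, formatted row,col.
4,1

L=6->g=6>>2=1, t=6&3=2
[0]->row 2·2+0=4  col g=1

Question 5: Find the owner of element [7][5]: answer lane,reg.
c=5→G=5  r=7→T=3,p=1
L=5*4+3=23  i=1=1

23,1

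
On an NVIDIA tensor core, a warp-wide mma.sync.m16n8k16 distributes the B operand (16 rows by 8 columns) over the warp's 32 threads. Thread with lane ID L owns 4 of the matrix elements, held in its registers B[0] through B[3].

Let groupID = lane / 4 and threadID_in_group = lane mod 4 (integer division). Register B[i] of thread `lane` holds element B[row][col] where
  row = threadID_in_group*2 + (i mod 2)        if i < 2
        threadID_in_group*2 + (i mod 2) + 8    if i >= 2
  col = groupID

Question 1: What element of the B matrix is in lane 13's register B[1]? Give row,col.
3,3

lane 13→13/4=3, 13 mod 4=1
i=1  r:2·1+1+0→3  c:3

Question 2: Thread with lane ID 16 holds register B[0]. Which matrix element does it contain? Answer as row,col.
0,4

lane 16: G=4 (16/4), T=0 (16%4)
i=0: r=0*2+0+0=0, c=G=4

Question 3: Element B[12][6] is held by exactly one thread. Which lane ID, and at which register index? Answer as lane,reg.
c:6=>grp=6  r:12=>rB=1,tig=2,lo=0
L=6*4+2=26  i=1*2+0=2

26,2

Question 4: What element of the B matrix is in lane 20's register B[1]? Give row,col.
1,5

L=20->gid=20>>2=5, tid=20&3=0
[1]->row 0·2+1+0=1  col gid=5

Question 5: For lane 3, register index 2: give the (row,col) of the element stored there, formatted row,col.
14,0

lane 3⇒3/4=0, 3 mod 4=3
i=2  r:2·3+0+8⇒14  c:0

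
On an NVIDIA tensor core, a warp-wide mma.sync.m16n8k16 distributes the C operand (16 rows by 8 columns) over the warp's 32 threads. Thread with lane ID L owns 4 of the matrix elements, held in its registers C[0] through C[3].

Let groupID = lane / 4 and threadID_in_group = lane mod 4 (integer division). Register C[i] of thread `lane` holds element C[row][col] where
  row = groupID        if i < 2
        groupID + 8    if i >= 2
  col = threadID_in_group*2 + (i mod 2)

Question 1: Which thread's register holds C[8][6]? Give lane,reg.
3,2

r: 8->gid=0,r8=1  c: 6->tid=3,i&1=0
L=0*4+3=3  i=1*2+0=2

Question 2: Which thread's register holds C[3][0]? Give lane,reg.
r:3=>grp=3,rB=0  c:0=>tig=0,lo=0
L=3*4+0=12  i=0*2+0=0

12,0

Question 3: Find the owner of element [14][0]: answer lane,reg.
r: 14->gid=6,r8=1  c: 0->tid=0,i&1=0
L=6*4+0=24  i=1*2+0=2

24,2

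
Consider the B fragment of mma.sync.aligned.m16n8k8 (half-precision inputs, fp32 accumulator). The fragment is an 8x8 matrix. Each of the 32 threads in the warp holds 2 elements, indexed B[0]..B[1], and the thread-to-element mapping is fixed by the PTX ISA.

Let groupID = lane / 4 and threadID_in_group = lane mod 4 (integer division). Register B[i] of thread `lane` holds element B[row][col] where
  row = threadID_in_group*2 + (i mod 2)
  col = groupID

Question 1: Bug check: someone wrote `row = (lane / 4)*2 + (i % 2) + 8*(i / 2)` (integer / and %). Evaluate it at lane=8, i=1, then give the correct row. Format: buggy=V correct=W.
buggy=5 correct=1

`(lane / 4)*2 + (i % 2) + 8*(i / 2)`[8,1]->5
lane 8: g=2 (8/4), t=0 (8%4)
i=1: r=0*2+1=1, c=g=2
row: 5 vs 1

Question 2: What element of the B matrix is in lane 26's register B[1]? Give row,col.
L=26->g=26>>2=6, t=26&3=2
[1]->row 2·2+1=5  col g=6

5,6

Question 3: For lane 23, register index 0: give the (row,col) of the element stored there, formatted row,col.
lane 23→23/4=5, 23 mod 4=3
i=0  r:2·3+0→6  c:5

6,5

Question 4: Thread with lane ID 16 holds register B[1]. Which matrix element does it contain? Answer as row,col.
lane 16: g=4 (16/4), t=0 (16%4)
i=1: r=0*2+1=1, c=g=4

1,4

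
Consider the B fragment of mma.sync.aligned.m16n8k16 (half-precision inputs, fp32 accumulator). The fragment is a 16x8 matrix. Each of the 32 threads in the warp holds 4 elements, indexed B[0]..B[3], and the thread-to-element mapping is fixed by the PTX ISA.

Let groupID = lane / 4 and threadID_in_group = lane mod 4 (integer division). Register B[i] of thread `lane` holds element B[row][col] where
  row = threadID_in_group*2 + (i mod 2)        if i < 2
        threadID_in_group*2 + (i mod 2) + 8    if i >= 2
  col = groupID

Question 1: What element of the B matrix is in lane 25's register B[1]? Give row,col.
3,6

L=25→G=25>>2=6, T=25&3=1
[1]→row 1·2+1+0=3  col G=6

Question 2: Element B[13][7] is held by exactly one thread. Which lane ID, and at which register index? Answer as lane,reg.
c=7->g=7  r=13->rb=1,t=2,b0=1
L=7*4+2=30  i=1*2+1=3

30,3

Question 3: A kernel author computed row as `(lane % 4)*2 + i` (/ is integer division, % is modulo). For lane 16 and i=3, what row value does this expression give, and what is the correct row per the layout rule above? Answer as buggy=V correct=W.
buggy=3 correct=9

`(lane % 4)*2 + i`[16,3]=>3
16: grp=4,tig=0
[3] (0*2+1+8,4) = (9,4)
row: 3 vs 9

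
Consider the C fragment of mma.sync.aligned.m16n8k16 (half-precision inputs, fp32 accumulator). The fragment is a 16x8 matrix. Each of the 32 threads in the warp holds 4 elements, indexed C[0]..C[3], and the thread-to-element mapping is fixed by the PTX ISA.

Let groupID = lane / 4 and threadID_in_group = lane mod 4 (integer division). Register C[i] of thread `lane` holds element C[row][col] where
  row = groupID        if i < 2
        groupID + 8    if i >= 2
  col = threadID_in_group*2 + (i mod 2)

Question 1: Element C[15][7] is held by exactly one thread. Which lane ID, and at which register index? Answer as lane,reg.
31,3

r:15=>grp=7,rB=1  c:7=>tig=3,lo=1
L=7*4+3=31  i=1*2+1=3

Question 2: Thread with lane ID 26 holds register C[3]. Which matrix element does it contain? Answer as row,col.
14,5

L=26->g=26>>2=6, t=26&3=2
[3]->row 6+8=14  col 2·2+1=5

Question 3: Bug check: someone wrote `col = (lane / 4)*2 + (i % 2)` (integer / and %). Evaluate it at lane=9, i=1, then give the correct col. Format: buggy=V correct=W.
`(lane / 4)*2 + (i % 2)`[9,1]⇒5
9: gr=2,th=1
[1] (2+0,1*2+1) = (2,3)
col: 5 vs 3

buggy=5 correct=3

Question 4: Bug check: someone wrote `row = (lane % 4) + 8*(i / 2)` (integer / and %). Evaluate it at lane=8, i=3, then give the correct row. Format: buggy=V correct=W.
buggy=8 correct=10

`(lane % 4) + 8*(i / 2)`[8,3]->8
L=8->g=8>>2=2, t=8&3=0
[3]->row 2+8=10  col 0·2+1=1
row: 8 vs 10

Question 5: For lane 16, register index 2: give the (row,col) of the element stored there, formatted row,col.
12,0

lane 16->16/4=4, 16 mod 4=0
i=2  r:4+8->12  c:2·0+0->0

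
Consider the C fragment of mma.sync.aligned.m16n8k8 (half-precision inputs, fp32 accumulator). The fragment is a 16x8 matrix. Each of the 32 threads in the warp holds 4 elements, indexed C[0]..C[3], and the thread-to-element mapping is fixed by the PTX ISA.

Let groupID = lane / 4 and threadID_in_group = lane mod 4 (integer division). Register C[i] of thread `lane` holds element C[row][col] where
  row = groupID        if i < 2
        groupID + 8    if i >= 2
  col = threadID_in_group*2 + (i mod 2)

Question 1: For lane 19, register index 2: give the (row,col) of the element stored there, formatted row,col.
12,6

lane 19->19/4=4, 19 mod 4=3
i=2  r:4+8->12  c:2·3+0->6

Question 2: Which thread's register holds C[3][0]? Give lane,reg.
r: 3->gid=3,r8=0  c: 0->tid=0,i&1=0
L=3*4+0=12  i=0*2+0=0

12,0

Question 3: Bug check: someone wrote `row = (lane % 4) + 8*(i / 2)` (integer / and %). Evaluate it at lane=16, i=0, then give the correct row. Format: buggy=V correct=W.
`(lane % 4) + 8*(i / 2)`[16,0]⇒0
L=16⇒gr=16>>2=4, th=16&3=0
[0]⇒row 4+0=4  col 0·2+0=0
row: 0 vs 4

buggy=0 correct=4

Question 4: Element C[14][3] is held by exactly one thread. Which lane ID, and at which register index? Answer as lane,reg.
r: 14->gid=6,r8=1  c: 3->tid=1,i&1=1
L=6*4+1=25  i=1*2+1=3

25,3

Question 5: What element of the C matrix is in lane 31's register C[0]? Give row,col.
7,6

lane 31->31/4=7, 31 mod 4=3
i=0  r:7+0->7  c:2·3+0->6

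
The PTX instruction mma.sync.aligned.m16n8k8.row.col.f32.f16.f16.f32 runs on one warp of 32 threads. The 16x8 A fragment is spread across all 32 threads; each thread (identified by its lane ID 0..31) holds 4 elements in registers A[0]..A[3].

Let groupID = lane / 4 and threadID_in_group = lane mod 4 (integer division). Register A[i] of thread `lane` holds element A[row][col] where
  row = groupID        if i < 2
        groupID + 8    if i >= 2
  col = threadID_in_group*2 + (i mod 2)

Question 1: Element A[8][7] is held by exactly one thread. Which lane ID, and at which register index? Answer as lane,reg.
3,3

r: 8->gid=0,r8=1  c: 7->tid=3,i&1=1
L=0*4+3=3  i=1*2+1=3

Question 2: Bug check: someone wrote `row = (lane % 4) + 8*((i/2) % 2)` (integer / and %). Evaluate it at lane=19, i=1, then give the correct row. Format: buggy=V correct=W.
`(lane % 4) + 8*((i/2) % 2)`[19,1]=>3
19: grp=4,tig=3
[1] (4+0,3*2+1) = (4,7)
row: 3 vs 4

buggy=3 correct=4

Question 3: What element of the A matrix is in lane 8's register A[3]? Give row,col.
10,1

lane 8: grp=2 (8/4), tig=0 (8%4)
i=3: r=2+8=10, c=0*2+1=1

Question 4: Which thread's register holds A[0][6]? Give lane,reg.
r=0→G=0,rhi=0  c=6→T=3,p=0
L=0*4+3=3  i=0*2+0=0

3,0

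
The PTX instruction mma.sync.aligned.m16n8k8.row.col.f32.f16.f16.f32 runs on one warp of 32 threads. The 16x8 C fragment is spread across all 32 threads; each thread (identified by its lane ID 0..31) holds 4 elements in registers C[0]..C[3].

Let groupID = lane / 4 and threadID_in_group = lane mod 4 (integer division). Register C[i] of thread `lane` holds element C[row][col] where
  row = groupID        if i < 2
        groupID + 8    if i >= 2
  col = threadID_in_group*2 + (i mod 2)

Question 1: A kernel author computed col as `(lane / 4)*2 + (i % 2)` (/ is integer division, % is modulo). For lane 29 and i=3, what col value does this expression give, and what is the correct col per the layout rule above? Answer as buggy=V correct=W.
buggy=15 correct=3

`(lane / 4)*2 + (i % 2)`[29,3]⇒15
lane 29: gr=7 (29/4), th=1 (29%4)
i=3: r=7+8=15, c=1*2+1=3
col: 15 vs 3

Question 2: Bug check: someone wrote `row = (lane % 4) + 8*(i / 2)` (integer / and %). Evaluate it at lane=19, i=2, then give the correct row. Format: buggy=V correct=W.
`(lane % 4) + 8*(i / 2)`[19,2]->11
L=19->g=19>>2=4, t=19&3=3
[2]->row 4+8=12  col 3·2+0=6
row: 11 vs 12

buggy=11 correct=12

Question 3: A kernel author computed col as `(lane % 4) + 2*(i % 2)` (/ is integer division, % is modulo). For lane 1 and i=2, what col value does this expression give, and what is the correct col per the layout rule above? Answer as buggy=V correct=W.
`(lane % 4) + 2*(i % 2)`[1,2]->1
lane 1: gid=0 (1/4), tid=1 (1%4)
i=2: r=0+8=8, c=1*2+0=2
col: 1 vs 2

buggy=1 correct=2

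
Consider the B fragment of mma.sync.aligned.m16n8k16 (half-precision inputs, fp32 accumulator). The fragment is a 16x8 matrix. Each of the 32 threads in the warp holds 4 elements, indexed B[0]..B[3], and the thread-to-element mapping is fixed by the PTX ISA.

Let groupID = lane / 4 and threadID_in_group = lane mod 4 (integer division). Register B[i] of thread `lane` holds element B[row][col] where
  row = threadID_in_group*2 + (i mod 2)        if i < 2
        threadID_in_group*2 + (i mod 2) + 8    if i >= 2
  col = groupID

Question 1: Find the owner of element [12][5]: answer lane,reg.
c=5⇒gr=5  r=12⇒Rb=1,th=2,odd=0
L=5*4+2=22  i=1*2+0=2

22,2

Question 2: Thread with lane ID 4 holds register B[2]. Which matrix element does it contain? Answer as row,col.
4: G=1,T=0
[2] (0*2+0+8,1) = (8,1)

8,1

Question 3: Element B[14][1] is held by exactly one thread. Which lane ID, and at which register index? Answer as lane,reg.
7,2

c=1->g=1  r=14->rb=1,t=3,b0=0
L=1*4+3=7  i=1*2+0=2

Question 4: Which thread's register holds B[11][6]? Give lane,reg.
25,3

c=6⇒gr=6  r=11⇒Rb=1,th=1,odd=1
L=6*4+1=25  i=1*2+1=3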